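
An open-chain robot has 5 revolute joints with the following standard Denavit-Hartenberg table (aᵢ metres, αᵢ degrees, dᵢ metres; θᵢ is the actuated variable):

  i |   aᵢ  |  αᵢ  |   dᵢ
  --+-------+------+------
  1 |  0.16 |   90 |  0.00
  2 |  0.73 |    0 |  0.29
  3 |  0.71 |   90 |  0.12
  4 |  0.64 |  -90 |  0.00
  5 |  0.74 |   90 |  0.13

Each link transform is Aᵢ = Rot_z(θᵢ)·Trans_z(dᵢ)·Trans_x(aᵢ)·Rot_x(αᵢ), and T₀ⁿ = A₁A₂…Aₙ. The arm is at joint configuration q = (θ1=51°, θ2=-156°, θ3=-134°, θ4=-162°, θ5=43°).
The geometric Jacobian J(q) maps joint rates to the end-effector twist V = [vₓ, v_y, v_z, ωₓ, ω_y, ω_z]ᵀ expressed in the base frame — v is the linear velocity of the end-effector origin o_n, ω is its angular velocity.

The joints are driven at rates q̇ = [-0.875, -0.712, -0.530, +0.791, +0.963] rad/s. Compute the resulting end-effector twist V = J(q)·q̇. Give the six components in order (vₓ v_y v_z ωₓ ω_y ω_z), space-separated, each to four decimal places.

-1.6576 0.6175 2.1982 -1.1452 2.0147 -0.8659

o_n = [-0.7589, -0.8122, -0.4750]
J₁: ẑ×o_n = [0.8122, -0.7589, 0.0000], ω = ẑ
J2: z=[0.7771, -0.6293, 0.0000] o=[0.1007, 0.1243, 0.0000] → [0.2989, 0.3692, -1.2688, 0.7771, -0.6293, 0.0000]
J3: z=[0.7771, -0.6293, 0.0000] o=[-0.0936, -0.5764, -0.2969] → [0.1121, 0.1384, -0.6019, 0.7771, -0.6293, 0.0000]
J4: z=[0.5914, 0.7303, -0.3420] o=[0.1525, -0.4632, 0.3703] → [-0.7366, 0.8116, 0.4592, 0.5914, 0.7303, -0.3420]
J5: z=[-0.6726, 0.6807, 0.2904] o=[-0.1323, -0.5006, -0.2017] → [-0.0955, -0.3658, 0.6361, -0.6726, 0.6807, 0.2904]
V = J·q̇ = [-1.6576, 0.6175, 2.1982, -1.1452, 2.0147, -0.8659]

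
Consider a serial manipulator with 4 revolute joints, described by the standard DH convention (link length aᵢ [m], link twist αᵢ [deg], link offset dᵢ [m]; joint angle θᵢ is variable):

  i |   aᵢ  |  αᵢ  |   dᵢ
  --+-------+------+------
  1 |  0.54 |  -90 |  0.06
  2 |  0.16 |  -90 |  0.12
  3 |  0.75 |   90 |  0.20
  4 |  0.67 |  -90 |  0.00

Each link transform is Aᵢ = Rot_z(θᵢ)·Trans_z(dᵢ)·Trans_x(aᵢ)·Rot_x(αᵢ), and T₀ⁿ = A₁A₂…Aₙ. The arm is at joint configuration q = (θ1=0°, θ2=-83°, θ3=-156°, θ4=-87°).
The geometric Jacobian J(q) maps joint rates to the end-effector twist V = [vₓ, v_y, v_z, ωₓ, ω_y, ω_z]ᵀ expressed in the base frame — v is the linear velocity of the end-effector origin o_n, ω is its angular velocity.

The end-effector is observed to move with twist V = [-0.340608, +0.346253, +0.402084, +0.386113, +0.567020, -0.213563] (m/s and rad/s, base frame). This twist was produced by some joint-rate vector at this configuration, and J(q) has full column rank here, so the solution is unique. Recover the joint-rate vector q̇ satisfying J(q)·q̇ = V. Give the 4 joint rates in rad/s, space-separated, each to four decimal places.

-0.0760 0.7680 0.4000 0.2200

o_n = [0.0065, 0.4393, -0.4359]
J₁: ẑ×o_n = [-0.4393, 0.0065, 0.0000], ω = ẑ
J2: z=[0.0000, 1.0000, 0.0000] o=[0.5400, 0.0000, 0.0600] → [-0.4959, -0.0000, 0.5335, 0.0000, 1.0000, 0.0000]
J3: z=[0.9925, 0.0000, -0.1219] o=[0.5595, 0.1200, 0.2188] → [0.0389, 0.7172, 0.3169, 0.9925, 0.0000, -0.1219]
J4: z=[-0.0496, -0.9135, -0.4037] o=[0.6745, 0.4251, -0.4856] → [-0.0397, 0.2721, -0.6110, -0.0496, -0.9135, -0.4037]
q̇ = J⁺·V = [-0.0760, 0.7680, 0.4000, 0.2200]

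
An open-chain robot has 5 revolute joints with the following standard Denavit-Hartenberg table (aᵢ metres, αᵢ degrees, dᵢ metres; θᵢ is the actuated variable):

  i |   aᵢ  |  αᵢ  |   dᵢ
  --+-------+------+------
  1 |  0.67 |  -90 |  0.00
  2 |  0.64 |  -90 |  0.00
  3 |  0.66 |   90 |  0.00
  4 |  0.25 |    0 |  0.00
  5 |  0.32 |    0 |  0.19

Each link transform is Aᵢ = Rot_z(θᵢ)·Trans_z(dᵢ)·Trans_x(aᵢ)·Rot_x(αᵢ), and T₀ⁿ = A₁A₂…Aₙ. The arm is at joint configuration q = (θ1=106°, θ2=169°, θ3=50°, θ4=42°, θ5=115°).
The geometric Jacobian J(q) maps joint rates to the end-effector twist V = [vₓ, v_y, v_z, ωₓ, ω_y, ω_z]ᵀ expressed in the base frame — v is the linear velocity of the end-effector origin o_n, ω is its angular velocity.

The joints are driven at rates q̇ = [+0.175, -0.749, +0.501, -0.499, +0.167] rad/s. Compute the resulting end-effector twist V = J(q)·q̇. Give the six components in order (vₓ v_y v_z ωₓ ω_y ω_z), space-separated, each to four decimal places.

0.3989 0.1854 -0.8615 0.8827 0.4134 0.7153

o_n = [0.4276, -0.4024, 0.0694]
J₁: ẑ×o_n = [0.4024, 0.4276, -0.0000], ω = ẑ
J2: z=[-0.9613, -0.2756, 0.0000] o=[-0.1847, 0.6440, 0.0000] → [-0.0191, 0.0668, 1.1747, -0.9613, -0.2756, 0.0000]
J3: z=[0.0526, -0.1834, 0.9816] o=[-0.0115, 0.0401, -0.1221] → [0.3993, 0.4210, 0.0573, 0.0526, -0.1834, 0.9816]
J4: z=[-0.4106, -0.9000, -0.1462] o=[0.5893, -0.2208, -0.2031] → [-0.2718, 0.1355, -0.0709, -0.4106, -0.9000, -0.1462]
J5: z=[-0.4106, -0.9000, -0.1462] o=[0.7672, -0.3250, -0.0616] → [-0.1293, 0.1035, -0.2738, -0.4106, -0.9000, -0.1462]
V = J·q̇ = [0.3989, 0.1854, -0.8615, 0.8827, 0.4134, 0.7153]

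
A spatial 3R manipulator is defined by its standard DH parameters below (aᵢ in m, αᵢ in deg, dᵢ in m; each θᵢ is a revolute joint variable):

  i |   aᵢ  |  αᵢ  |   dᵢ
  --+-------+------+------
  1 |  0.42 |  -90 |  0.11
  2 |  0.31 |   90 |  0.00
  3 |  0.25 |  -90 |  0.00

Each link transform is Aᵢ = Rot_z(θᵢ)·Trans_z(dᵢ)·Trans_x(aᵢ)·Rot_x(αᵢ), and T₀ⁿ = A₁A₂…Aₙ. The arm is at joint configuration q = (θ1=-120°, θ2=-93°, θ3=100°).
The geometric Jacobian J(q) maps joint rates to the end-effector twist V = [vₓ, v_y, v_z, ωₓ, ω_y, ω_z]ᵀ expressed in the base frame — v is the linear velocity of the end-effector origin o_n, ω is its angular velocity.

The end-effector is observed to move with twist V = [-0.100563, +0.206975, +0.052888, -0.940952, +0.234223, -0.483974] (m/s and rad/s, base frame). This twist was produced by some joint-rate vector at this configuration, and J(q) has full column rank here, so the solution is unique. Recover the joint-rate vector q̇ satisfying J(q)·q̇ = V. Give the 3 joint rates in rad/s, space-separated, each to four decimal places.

o_n = [0.0102, -0.4747, 0.3762]
J₁: ẑ×o_n = [0.4747, 0.0102, -0.0000], ω = ẑ
J2: z=[0.8660, -0.5000, 0.0000] o=[-0.2100, -0.3637, 0.1100] → [-0.1331, -0.2306, 0.0140, 0.8660, -0.5000, 0.0000]
J3: z=[0.4993, 0.8648, -0.0523] o=[-0.2019, -0.3497, 0.4196] → [-0.0440, 0.0105, -0.2459, 0.4993, 0.8648, -0.0523]
q̇ = J⁺·V = [-0.4980, -0.9320, -0.2680]

-0.4980 -0.9320 -0.2680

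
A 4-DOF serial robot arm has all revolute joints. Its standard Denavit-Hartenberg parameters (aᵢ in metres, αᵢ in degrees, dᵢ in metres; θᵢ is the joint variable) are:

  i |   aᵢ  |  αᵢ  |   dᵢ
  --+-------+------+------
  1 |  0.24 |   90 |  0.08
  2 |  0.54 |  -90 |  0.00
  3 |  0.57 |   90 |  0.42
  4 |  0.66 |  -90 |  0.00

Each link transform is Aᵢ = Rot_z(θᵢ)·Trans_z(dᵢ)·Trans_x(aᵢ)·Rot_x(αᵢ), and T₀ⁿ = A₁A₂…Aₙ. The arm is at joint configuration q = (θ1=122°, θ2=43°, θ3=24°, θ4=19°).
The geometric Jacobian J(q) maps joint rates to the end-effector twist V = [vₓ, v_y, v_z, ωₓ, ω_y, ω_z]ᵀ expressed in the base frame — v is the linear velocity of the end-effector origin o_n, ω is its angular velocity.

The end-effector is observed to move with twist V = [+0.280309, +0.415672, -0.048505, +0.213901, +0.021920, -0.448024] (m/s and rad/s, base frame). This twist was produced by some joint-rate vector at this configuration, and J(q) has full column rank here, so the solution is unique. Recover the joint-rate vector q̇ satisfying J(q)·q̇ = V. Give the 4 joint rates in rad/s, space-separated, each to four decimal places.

-0.7220 -0.0710 0.2650 0.2890

o_n = [-0.9416, 0.5904, 1.6565]
J₁: ẑ×o_n = [-0.5904, -0.9416, 0.0000], ω = ẑ
J2: z=[0.8480, 0.5299, 0.0000] o=[-0.1272, 0.2035, 0.0800] → [0.8354, -1.3370, 0.7597, 0.8480, 0.5299, 0.0000]
J3: z=[0.3614, -0.5784, 0.7314] o=[-0.3365, 0.5385, 0.4483] → [-0.7368, -0.8793, -0.3312, 0.3614, -0.5784, 0.7314]
J4: z=[0.6171, 0.7364, 0.2774] o=[-0.5831, 0.4956, 1.1106] → [0.3757, -0.4364, 0.3225, 0.6171, 0.7364, 0.2774]
q̇ = J⁺·V = [-0.7220, -0.0710, 0.2650, 0.2890]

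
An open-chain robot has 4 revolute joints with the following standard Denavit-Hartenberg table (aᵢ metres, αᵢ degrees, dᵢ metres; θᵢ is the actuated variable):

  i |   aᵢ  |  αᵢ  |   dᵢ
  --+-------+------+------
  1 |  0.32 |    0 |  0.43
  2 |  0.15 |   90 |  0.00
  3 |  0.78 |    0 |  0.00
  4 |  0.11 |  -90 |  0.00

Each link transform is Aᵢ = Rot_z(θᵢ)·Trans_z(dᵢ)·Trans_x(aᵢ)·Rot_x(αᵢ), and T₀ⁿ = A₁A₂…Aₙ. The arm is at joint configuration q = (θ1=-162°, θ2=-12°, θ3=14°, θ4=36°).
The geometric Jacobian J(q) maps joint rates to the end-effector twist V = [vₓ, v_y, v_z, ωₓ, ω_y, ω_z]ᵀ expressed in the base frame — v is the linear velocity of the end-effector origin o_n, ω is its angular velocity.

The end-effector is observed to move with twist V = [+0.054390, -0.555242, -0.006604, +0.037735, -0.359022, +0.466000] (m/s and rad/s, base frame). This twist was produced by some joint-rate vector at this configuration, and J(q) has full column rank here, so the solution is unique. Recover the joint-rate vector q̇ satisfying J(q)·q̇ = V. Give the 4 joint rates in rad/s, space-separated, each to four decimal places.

o_n = [-1.2765, -0.2011, 0.7030]
J₁: ẑ×o_n = [0.2011, -1.2765, 0.0000], ω = ẑ
J2: z=[0.0000, 0.0000, 1.0000] o=[-0.3043, -0.0989, 0.4300] → [0.1022, -0.9722, 0.0000, 0.0000, 0.0000, 1.0000]
J3: z=[-0.1045, 0.9945, 0.0000] o=[-0.4535, -0.1146, 0.4300] → [0.2715, 0.0285, 0.8275, -0.1045, 0.9945, 0.0000]
J4: z=[-0.1045, 0.9945, 0.0000] o=[-1.2062, -0.1937, 0.6187] → [0.0838, 0.0088, 0.0707, -0.1045, 0.9945, 0.0000]
q̇ = J⁺·V = [0.3270, 0.1390, 0.0250, -0.3860]

0.3270 0.1390 0.0250 -0.3860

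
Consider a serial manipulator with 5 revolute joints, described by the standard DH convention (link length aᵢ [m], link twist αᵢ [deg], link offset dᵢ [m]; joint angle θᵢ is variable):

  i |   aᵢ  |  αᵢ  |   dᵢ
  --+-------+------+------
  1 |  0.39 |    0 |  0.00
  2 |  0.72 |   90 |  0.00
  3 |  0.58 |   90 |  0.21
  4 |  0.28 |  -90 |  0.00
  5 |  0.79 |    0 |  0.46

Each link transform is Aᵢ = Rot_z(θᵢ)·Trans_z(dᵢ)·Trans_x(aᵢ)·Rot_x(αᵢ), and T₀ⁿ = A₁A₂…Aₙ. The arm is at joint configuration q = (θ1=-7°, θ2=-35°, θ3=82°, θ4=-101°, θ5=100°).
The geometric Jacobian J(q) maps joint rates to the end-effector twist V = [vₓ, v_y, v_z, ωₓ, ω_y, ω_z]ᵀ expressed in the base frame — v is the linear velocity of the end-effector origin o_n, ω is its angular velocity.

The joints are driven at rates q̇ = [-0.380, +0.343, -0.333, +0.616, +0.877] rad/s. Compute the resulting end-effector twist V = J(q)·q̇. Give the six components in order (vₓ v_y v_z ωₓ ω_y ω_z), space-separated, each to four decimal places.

-0.2534 -1.1926 0.4612 0.8772 -0.1165 0.7298

o_n = [0.4655, -0.0940, 1.1028]
J₁: ẑ×o_n = [0.0940, 0.4655, -0.0000], ω = ẑ
J2: z=[0.0000, 0.0000, 1.0000] o=[0.3871, -0.0475, 0.0000] → [0.0464, 0.0784, -0.0000, 0.0000, 0.0000, 1.0000]
J3: z=[-0.6691, -0.7431, 0.0000] o=[0.9222, -0.5293, 0.0000] → [-0.8195, 0.7379, -0.6307, -0.6691, -0.7431, 0.0000]
J4: z=[0.7359, -0.6626, -0.1392] o=[0.8416, -0.7394, 0.5744] → [-0.2603, -0.3365, 0.2257, 0.7359, -0.6626, -0.1392]
J5: z=[0.2292, 0.0504, 0.9721] o=[1.0200, -0.5301, 0.5214] → [-0.3947, -0.6723, 0.1279, 0.2292, 0.0504, 0.9721]
V = J·q̇ = [-0.2534, -1.1926, 0.4612, 0.8772, -0.1165, 0.7298]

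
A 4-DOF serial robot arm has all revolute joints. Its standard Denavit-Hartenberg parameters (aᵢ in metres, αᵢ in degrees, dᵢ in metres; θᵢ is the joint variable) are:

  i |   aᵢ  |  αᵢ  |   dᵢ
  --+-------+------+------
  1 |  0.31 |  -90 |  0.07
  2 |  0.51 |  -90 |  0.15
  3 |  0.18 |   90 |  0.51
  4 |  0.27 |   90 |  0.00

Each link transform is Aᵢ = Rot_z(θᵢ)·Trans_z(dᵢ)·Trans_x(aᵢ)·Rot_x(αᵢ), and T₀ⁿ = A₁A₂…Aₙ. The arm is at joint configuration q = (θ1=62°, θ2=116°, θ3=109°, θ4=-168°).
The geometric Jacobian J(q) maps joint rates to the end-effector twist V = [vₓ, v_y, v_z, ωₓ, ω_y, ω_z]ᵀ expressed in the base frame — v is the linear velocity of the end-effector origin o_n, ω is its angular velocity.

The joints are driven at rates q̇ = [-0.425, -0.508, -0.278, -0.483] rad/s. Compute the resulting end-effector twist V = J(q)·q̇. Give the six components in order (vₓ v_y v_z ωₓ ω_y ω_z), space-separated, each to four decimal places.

o_n = [-0.3592, -0.1867, -0.2140]
J₁: ẑ×o_n = [0.1867, -0.3592, 0.0000], ω = ẑ
J2: z=[-0.8829, 0.4695, 0.0000] o=[0.1455, 0.2737, 0.0700] → [-0.1333, -0.2508, 0.6435, -0.8829, 0.4695, 0.0000]
J3: z=[-0.4220, -0.7936, 0.4384] o=[-0.0919, 0.1467, -0.3884] → [0.0078, -0.0436, -0.0715, -0.4220, -0.7936, 0.4384]
J4: z=[0.0929, -0.5188, -0.8498] o=[-0.1447, -0.3152, -0.1121] → [0.1621, 0.1917, -0.0993, 0.0929, -0.5188, -0.8498]
V = J·q̇ = [-0.0921, 0.1996, -0.2590, 0.5210, 0.2327, -0.1364]

-0.0921 0.1996 -0.2590 0.5210 0.2327 -0.1364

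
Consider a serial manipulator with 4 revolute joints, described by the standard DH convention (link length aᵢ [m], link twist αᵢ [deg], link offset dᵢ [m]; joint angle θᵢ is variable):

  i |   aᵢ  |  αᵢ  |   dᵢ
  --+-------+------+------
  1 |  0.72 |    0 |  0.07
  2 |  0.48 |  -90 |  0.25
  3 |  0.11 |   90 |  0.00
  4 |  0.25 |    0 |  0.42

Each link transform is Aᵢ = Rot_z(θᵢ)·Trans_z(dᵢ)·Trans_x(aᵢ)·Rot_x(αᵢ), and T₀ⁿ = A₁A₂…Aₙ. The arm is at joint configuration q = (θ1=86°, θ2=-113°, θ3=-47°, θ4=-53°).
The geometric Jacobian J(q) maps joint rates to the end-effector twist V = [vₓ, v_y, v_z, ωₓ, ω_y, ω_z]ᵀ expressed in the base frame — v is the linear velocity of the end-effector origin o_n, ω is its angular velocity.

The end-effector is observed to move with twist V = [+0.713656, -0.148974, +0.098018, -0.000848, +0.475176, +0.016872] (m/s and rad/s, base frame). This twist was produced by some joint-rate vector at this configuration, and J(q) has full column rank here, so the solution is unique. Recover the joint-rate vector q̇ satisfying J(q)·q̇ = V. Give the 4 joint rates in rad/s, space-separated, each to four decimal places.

-0.7520 0.5670 0.4230 0.2960

o_n = [0.2718, 0.3812, 0.7969]
J₁: ẑ×o_n = [-0.3812, 0.2718, 0.0000], ω = ẑ
J2: z=[0.0000, 0.0000, 1.0000] o=[0.0502, 0.7182, 0.0700] → [0.3370, 0.2216, -0.0000, 0.0000, 0.0000, 1.0000]
J3: z=[0.4540, 0.8910, 0.0000] o=[0.4779, 0.5003, 0.3200] → [0.4249, -0.2165, 0.1295, 0.4540, 0.8910, 0.0000]
J4: z=[-0.6516, 0.3320, 0.6820] o=[0.5448, 0.4663, 0.4004] → [0.1896, 0.0722, 0.1460, -0.6516, 0.3320, 0.6820]
q̇ = J⁺·V = [-0.7520, 0.5670, 0.4230, 0.2960]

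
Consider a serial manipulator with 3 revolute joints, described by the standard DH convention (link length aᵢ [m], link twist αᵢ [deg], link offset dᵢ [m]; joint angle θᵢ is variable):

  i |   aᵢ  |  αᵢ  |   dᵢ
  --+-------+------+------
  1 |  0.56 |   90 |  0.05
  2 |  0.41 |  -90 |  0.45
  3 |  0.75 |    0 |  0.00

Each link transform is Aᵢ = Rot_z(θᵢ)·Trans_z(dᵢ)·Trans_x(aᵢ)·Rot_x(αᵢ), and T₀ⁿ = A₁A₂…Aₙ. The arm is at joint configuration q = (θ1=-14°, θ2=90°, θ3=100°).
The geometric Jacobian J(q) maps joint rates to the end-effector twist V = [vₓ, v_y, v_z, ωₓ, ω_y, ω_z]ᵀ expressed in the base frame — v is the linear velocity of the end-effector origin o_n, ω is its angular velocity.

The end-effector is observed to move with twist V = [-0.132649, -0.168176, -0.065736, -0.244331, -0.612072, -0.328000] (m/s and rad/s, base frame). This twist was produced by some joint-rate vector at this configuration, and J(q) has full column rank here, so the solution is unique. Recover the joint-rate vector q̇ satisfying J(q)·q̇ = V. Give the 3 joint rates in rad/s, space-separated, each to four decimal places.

-0.3280 0.6530 0.0890

o_n = [0.6132, 0.1446, 0.3298]
J₁: ẑ×o_n = [-0.1446, 0.6132, 0.0000], ω = ẑ
J2: z=[-0.2419, -0.9703, 0.0000] o=[0.5434, -0.1355, 0.0500] → [-0.2715, 0.0677, -0.0000, -0.2419, -0.9703, 0.0000]
J3: z=[-0.9703, 0.2419, 0.0000] o=[0.4345, -0.5721, 0.4600] → [-0.0315, -0.1264, -0.7386, -0.9703, 0.2419, 0.0000]
q̇ = J⁺·V = [-0.3280, 0.6530, 0.0890]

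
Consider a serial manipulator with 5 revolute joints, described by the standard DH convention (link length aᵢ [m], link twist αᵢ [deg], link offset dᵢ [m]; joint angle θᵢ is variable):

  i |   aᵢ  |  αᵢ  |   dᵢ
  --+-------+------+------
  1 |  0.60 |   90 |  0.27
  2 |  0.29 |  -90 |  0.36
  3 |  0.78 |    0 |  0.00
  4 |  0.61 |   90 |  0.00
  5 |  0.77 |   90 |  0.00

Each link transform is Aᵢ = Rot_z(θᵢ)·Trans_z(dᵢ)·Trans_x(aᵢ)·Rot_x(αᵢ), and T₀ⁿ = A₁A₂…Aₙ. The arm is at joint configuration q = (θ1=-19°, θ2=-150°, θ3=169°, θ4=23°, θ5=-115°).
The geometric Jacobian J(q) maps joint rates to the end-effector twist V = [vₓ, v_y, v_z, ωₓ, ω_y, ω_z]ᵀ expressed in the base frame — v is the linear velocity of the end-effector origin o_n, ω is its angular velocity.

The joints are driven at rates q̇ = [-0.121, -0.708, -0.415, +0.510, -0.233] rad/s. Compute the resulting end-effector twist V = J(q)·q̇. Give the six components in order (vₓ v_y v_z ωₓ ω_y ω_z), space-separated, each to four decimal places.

0.5467 0.0399 -0.3942 0.1615 0.4521 -0.2275

o_n = [0.7668, -0.5500, 1.2514]
J₁: ẑ×o_n = [0.5500, 0.7668, -0.0000], ω = ẑ
J2: z=[-0.3256, -0.9455, 0.0000] o=[0.5673, -0.1953, 0.2700] → [-0.9279, 0.3195, 0.3041, -0.3256, -0.9455, 0.0000]
J3: z=[0.4728, -0.1628, -0.8660] o=[0.2126, -0.4540, 0.1250] → [-0.2665, -1.0124, 0.0448, 0.4728, -0.1628, -0.8660]
J4: z=[0.4728, -0.1628, -0.8660] o=[0.8881, -0.5291, 0.5078] → [-0.1391, -0.2465, -0.0296, 0.4728, -0.1628, -0.8660]
J5: z=[0.4887, 0.8662, 0.1040] o=[1.3353, -0.8173, 0.8062] → [0.3579, -0.2767, 0.6231, 0.4887, 0.8662, 0.1040]
V = J·q̇ = [0.5467, 0.0399, -0.3942, 0.1615, 0.4521, -0.2275]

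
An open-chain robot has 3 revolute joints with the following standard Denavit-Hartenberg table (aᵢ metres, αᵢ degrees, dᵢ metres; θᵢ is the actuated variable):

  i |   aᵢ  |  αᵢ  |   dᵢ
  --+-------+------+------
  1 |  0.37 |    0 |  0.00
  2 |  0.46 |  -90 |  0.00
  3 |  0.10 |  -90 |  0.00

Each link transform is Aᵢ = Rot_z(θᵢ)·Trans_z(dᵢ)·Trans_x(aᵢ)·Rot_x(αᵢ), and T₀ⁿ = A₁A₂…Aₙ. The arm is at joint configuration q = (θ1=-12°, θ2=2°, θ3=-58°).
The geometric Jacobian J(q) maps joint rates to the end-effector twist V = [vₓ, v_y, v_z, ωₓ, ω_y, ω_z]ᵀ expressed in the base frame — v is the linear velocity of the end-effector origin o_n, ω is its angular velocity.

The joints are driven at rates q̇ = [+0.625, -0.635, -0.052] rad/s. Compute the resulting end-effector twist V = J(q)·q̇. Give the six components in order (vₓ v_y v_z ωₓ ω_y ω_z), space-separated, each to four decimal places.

0.0428 0.2219 0.0028 -0.0090 -0.0512 -0.0100

o_n = [0.8671, -0.1660, 0.0848]
J₁: ẑ×o_n = [0.1660, 0.8671, -0.0000], ω = ẑ
J2: z=[0.0000, 0.0000, 1.0000] o=[0.3619, -0.0769, 0.0000] → [0.0891, 0.5052, -0.0000, 0.0000, 0.0000, 1.0000]
J3: z=[0.1736, 0.9848, 0.0000] o=[0.8149, -0.1568, 0.0000] → [0.0835, -0.0147, -0.0530, 0.1736, 0.9848, 0.0000]
V = J·q̇ = [0.0428, 0.2219, 0.0028, -0.0090, -0.0512, -0.0100]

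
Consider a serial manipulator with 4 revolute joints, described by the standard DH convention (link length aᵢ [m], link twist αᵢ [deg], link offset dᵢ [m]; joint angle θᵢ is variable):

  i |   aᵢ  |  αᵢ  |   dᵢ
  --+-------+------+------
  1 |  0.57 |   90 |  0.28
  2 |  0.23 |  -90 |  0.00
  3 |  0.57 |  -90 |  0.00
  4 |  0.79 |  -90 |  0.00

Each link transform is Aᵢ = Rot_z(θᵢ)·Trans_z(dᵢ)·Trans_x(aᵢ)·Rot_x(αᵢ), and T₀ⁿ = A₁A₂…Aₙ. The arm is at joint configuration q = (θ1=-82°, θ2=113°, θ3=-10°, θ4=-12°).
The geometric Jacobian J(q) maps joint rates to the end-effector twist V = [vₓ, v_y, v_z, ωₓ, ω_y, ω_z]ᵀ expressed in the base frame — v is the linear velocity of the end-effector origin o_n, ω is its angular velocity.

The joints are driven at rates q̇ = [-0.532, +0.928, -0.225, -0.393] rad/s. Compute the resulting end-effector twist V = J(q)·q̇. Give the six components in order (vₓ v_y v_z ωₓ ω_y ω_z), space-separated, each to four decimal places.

o_n = [-0.2570, 0.1535, 1.6448]
J₁: ẑ×o_n = [-0.1535, -0.2570, 0.0000], ω = ẑ
J2: z=[-0.9903, -0.1392, 0.0000] o=[0.0793, -0.5645, 0.2800] → [-0.1899, 1.3515, -0.7577, -0.9903, -0.1392, 0.0000]
J3: z=[-0.1281, 0.9115, -0.3907] o=[0.0668, -0.4755, 0.4917] → [1.2968, 0.2743, 0.2146, -0.1281, 0.9115, -0.3907]
J4: z=[0.9658, 0.2042, 0.1598] o=[-0.0617, -0.2720, 1.0084] → [0.0620, -0.6458, 0.4508, 0.9658, 0.2042, 0.1598]
V = J·q̇ = [-0.4107, 1.5830, -0.9286, -1.2697, -0.4145, -0.5069]

-0.4107 1.5830 -0.9286 -1.2697 -0.4145 -0.5069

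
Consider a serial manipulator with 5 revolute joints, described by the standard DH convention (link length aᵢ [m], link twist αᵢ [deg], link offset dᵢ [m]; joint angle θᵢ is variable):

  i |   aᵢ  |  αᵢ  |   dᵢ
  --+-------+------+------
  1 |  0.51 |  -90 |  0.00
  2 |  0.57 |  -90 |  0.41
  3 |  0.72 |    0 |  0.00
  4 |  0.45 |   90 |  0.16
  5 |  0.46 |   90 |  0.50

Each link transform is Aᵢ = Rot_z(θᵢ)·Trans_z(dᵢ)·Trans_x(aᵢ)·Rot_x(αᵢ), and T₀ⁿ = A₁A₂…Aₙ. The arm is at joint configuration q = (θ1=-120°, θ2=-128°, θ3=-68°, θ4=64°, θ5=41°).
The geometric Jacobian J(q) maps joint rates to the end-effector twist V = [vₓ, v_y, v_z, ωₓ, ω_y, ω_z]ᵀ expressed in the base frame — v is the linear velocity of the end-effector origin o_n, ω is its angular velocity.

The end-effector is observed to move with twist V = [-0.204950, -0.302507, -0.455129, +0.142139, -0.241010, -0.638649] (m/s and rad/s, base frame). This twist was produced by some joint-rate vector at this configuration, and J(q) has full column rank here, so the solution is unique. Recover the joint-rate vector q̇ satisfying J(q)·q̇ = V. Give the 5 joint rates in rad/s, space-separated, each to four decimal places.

-0.6590 -0.7390 -0.0490 0.1700 0.9850

o_n = [1.4689, -0.7197, 1.5452]
J₁: ẑ×o_n = [0.7197, 1.4689, -0.0000], ω = ẑ
J2: z=[0.8660, -0.5000, 0.0000] o=[-0.2550, -0.4417, 0.0000] → [-0.7726, -1.3382, 0.6212, 0.8660, -0.5000, 0.0000]
J3: z=[-0.3940, -0.6824, 0.6157] o=[0.2755, -0.3428, 0.4492] → [-0.5159, 1.1666, 0.9629, -0.3940, -0.6824, 0.6157]
J4: z=[-0.3940, -0.6824, 0.6157] o=[0.9367, -0.5327, 0.6617] → [-0.4878, 0.6758, 0.4369, -0.3940, -0.6824, 0.6157]
J5: z=[0.8424, -0.5360, -0.0550] o=[1.0390, -0.4183, 1.1140] → [-0.2477, -0.3869, -0.0235, 0.8424, -0.5360, -0.0550]
q̇ = J⁺·V = [-0.6590, -0.7390, -0.0490, 0.1700, 0.9850]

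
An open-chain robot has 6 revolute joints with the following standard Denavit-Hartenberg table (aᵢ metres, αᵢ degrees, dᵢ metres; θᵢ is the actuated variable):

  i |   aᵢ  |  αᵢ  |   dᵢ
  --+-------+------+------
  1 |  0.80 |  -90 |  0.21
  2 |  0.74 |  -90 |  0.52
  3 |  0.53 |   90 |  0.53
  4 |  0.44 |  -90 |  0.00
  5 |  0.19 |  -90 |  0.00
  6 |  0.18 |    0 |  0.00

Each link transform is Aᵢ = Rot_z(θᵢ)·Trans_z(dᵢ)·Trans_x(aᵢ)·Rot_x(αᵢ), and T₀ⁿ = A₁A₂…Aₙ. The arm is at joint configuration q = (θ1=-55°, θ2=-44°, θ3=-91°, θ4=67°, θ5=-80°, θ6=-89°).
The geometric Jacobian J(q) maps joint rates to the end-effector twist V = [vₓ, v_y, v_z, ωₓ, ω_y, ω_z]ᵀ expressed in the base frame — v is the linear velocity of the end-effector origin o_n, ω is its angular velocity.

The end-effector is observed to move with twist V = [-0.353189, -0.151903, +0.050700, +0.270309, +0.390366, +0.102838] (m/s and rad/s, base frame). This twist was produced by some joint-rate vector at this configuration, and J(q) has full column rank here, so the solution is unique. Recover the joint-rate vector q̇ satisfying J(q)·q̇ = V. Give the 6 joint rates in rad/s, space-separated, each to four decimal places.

o_n = [1.9678, -0.9519, -0.1601]
J₁: ẑ×o_n = [0.9519, 1.9678, -0.0000], ω = ẑ
J2: z=[0.8192, 0.5736, 0.0000] o=[0.4589, -0.6553, 0.2100] → [-0.2123, 0.3032, -1.1084, 0.8192, 0.5736, 0.0000]
J3: z=[0.3984, -0.5690, -0.7193] o=[1.1901, -0.7931, 0.7240] → [0.3889, -0.2071, 0.3793, 0.3984, -0.5690, -0.7193]
J4: z=[-0.4268, 0.5791, -0.6946] o=[1.8316, -0.7853, 0.3364] → [-0.4032, -0.3065, -0.0078, -0.4268, 0.5791, -0.6946]
J5: z=[-0.5916, -0.7597, -0.2699] o=[2.1325, -0.9154, 0.0429] → [0.1444, -0.0757, -0.1036, -0.5916, -0.7597, -0.2699]
J6: z=[0.7477, -0.3918, -0.5362] o=[2.0752, -0.8168, -0.1090] → [-0.0524, 0.0958, -0.1431, 0.7477, -0.3918, -0.5362]
q̇ = J⁺·V = [-0.1300, -0.1950, -0.4320, 0.0140, -0.5300, 0.3940]

-0.1300 -0.1950 -0.4320 0.0140 -0.5300 0.3940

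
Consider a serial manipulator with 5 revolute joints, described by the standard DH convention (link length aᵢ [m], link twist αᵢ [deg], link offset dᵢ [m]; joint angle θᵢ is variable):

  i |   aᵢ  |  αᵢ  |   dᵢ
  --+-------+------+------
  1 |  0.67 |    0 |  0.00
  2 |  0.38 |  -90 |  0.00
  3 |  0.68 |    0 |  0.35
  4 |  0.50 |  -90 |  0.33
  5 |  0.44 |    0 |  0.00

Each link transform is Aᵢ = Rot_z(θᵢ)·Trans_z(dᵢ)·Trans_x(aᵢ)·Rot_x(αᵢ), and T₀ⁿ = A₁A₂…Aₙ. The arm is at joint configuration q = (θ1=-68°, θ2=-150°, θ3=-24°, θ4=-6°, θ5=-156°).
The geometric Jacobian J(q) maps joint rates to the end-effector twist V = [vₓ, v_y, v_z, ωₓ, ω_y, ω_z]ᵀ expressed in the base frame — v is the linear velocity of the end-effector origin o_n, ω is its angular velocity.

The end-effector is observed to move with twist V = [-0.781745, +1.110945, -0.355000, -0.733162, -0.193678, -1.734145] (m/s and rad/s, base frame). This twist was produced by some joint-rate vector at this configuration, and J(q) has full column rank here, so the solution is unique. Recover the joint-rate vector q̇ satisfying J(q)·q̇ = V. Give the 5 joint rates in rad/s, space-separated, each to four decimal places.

-0.4450 -0.4950 0.6210 -0.0170 0.9170

o_n = [-1.1337, -0.6294, 0.3256]
J₁: ẑ×o_n = [0.6294, -1.1337, 0.0000], ω = ẑ
J2: z=[0.0000, 0.0000, 1.0000] o=[0.2510, -0.6212, 0.0000] → [0.0082, -1.3847, 0.0000, 0.0000, 0.0000, 1.0000]
J3: z=[-0.6157, -0.7880, 0.0000] o=[-0.0485, -0.3873, 0.0000] → [-0.2566, 0.2005, -0.7061, -0.6157, -0.7880, 0.0000]
J4: z=[-0.6157, -0.7880, 0.0000] o=[-0.7535, -0.2806, 0.2766] → [-0.0386, 0.0302, -0.0849, -0.6157, -0.7880, 0.0000]
J5: z=[-0.3940, 0.3078, -0.8660] o=[-1.2978, -0.2741, 0.5266] → [-0.3696, -0.2213, 0.0895, -0.3940, 0.3078, -0.8660]
q̇ = J⁺·V = [-0.4450, -0.4950, 0.6210, -0.0170, 0.9170]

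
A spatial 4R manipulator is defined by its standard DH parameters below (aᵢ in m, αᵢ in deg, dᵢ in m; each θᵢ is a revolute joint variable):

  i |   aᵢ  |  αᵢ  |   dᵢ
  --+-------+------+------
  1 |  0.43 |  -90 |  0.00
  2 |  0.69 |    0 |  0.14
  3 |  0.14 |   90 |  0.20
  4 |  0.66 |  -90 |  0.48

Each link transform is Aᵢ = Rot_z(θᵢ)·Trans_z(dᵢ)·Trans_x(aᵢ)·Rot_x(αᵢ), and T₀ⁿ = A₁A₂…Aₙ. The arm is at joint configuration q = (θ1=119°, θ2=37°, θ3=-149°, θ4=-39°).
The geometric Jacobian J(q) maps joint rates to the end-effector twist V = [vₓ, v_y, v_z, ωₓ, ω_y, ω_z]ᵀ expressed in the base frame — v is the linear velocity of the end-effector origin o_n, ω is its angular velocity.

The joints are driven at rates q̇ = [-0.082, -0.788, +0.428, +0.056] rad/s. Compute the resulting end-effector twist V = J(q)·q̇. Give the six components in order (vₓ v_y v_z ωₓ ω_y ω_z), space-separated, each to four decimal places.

-0.0814 0.1368 0.2075 0.3400 0.1291 -0.1030

o_n = [-0.0754, 0.2914, 0.0103]
J₁: ẑ×o_n = [-0.2914, -0.0754, 0.0000], ω = ẑ
J2: z=[-0.8746, -0.4848, 0.0000] o=[-0.2085, 0.3761, 0.0000] → [-0.0050, 0.0090, 0.1386, -0.8746, -0.4848, 0.0000]
J3: z=[-0.8746, -0.4848, 0.0000] o=[-0.5981, 0.7902, -0.4153] → [-0.2063, 0.3722, 0.6896, -0.8746, -0.4848, 0.0000]
J4: z=[0.4495, -0.8109, -0.3746] o=[-0.7476, 0.6473, -0.2854] → [-0.3732, -0.3848, 0.3851, 0.4495, -0.8109, -0.3746]
V = J·q̇ = [-0.0814, 0.1368, 0.2075, 0.3400, 0.1291, -0.1030]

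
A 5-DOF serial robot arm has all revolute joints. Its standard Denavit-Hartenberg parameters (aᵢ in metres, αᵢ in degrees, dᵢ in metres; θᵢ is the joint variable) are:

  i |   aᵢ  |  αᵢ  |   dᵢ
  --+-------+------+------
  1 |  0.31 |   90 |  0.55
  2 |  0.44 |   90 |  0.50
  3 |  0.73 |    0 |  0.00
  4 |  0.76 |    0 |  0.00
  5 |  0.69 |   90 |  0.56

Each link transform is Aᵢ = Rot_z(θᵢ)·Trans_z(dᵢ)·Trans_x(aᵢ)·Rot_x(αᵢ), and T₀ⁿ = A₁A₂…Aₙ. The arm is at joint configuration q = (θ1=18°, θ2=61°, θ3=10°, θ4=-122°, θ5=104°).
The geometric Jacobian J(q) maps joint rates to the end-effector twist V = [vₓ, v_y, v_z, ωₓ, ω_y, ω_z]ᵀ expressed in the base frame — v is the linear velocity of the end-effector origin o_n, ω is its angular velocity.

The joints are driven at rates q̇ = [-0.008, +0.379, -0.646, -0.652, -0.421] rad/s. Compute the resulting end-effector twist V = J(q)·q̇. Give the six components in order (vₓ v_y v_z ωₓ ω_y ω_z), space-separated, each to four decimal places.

o_n = [1.4250, 0.6459, 1.6407]
J₁: ẑ×o_n = [-0.6459, 1.4250, 0.0000], ω = ẑ
J2: z=[0.3090, -0.9511, 0.0000] o=[0.2948, 0.0958, 0.5500] → [-1.0373, -0.3371, 1.2449, 0.3090, -0.9511, 0.0000]
J3: z=[0.8318, 0.2703, -0.4848] o=[0.6522, -0.3138, 0.9348] → [0.6561, -0.9618, 0.5894, 0.8318, 0.2703, -0.4848]
J4: z=[0.8318, 0.2703, -0.4848] o=[1.0229, -0.3267, 1.5636] → [0.4924, -0.2591, 0.7003, 0.8318, 0.2703, -0.4848]
J5: z=[0.8318, 0.2703, -0.4848] o=[0.6738, 0.3008, 1.3146] → [0.2554, -0.6355, 0.0840, 0.8318, 0.2703, -0.4848]
V = J·q̇ = [-1.2403, 0.9187, -0.4009, -1.3128, -0.8250, 0.8254]

-1.2403 0.9187 -0.4009 -1.3128 -0.8250 0.8254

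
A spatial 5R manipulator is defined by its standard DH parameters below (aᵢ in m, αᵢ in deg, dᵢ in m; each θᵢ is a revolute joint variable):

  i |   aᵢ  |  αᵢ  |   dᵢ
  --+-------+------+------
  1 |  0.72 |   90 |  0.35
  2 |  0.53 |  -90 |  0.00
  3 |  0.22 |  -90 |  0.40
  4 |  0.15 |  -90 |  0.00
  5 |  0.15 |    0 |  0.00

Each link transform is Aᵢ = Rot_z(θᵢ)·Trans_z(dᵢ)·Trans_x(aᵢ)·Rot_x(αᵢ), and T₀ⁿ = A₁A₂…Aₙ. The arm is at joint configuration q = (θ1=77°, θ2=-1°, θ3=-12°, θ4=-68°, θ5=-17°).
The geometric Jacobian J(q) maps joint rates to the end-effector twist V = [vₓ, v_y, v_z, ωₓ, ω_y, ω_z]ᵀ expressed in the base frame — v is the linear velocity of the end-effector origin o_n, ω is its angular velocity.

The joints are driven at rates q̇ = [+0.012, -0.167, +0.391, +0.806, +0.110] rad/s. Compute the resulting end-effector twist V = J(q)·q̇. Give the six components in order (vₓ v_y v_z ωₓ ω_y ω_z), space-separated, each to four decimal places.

o_n = [0.3835, 1.5468, 1.0069]
J₁: ẑ×o_n = [-1.5468, 0.3835, 0.0000], ω = ẑ
J2: z=[0.9744, -0.2250, 0.0000] o=[0.1620, 0.7015, 0.3500] → [-0.1478, -0.6401, 0.8734, 0.9744, -0.2250, 0.0000]
J3: z=[0.0039, 0.0170, 0.9998] o=[0.2812, 1.2179, 0.3408] → [-0.3176, 0.0997, -0.0004, 0.0039, 0.0170, 0.9998]
J4: z=[-0.9063, 0.4226, -0.0036] o=[0.3757, 1.4240, 0.7369] → [0.1145, 0.2447, -0.1146, -0.9063, 0.4226, -0.0036]
J5: z=[0.3903, 0.8338, -0.3904] o=[0.4000, 1.4773, 0.8750] → [0.1371, -0.0450, 0.0409, 0.3903, 0.8338, -0.3904]
V = J·q̇ = [-0.0106, 0.3427, -0.2339, -0.8487, 0.4765, 0.3571]

-0.0106 0.3427 -0.2339 -0.8487 0.4765 0.3571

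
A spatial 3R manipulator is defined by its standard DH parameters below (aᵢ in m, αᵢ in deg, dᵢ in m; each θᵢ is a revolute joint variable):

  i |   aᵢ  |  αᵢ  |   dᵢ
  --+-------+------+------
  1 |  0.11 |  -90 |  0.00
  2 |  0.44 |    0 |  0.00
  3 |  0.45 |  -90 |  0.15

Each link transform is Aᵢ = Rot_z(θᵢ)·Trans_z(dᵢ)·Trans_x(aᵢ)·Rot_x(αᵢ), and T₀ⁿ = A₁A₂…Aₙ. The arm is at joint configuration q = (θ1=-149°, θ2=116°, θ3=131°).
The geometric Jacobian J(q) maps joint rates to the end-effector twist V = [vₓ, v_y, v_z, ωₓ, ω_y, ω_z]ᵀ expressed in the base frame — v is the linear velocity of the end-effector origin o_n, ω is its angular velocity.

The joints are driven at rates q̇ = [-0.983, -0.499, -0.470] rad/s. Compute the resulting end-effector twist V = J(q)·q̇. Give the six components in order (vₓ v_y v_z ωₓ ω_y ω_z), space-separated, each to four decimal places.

o_n = [0.2990, 0.0047, 0.0188]
J₁: ẑ×o_n = [-0.0047, 0.2990, 0.0000], ω = ẑ
J2: z=[0.5150, -0.8572, 0.0000] o=[-0.0943, -0.0567, 0.0000] → [-0.0161, -0.0097, 0.3687, 0.5150, -0.8572, 0.0000]
J3: z=[0.5150, -0.8572, 0.0000] o=[0.0710, 0.0427, -0.3955] → [-0.3551, -0.2133, 0.1758, 0.5150, -0.8572, 0.0000]
V = J·q̇ = [0.1795, -0.1888, -0.2666, -0.4991, 0.8306, -0.9830]

0.1795 -0.1888 -0.2666 -0.4991 0.8306 -0.9830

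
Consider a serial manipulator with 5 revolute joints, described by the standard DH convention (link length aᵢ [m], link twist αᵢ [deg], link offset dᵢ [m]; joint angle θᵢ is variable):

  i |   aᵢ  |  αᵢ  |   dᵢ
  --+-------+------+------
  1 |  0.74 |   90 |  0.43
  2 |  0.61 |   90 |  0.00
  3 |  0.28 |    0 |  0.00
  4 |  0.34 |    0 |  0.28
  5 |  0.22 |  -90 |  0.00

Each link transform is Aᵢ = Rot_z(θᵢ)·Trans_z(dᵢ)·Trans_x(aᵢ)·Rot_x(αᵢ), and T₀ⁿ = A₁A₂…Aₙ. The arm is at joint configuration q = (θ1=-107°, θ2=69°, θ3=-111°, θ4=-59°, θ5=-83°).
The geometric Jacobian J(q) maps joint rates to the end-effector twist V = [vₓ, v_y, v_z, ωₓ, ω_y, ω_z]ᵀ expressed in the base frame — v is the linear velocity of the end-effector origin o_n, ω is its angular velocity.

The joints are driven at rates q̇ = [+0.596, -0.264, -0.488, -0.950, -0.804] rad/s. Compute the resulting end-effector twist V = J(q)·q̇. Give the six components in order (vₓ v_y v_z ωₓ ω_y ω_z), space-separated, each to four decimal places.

o_n = [-0.1991, -1.0277, 0.4328]
J₁: ẑ×o_n = [1.0277, -0.1991, 0.0000], ω = ẑ
J2: z=[-0.9563, 0.2924, 0.0000] o=[-0.2164, -0.7077, 0.4300] → [0.0008, 0.0027, 0.3010, -0.9563, 0.2924, 0.0000]
J3: z=[-0.2730, -0.8928, -0.3584] o=[-0.2803, -0.9167, 0.9995] → [0.4661, -0.1838, 0.1027, -0.2730, -0.8928, -0.3584]
J4: z=[-0.2730, -0.8928, -0.3584] o=[-0.0198, -0.9588, 0.9058] → [0.3976, -0.0648, -0.1413, -0.2730, -0.8928, -0.3584]
J5: z=[-0.2730, -0.8928, -0.3584] o=[-0.0047, -1.1112, 0.4929] → [0.0836, 0.0533, -0.1964, -0.2730, -0.8928, -0.3584]
V = J·q̇ = [-0.0601, -0.0110, 0.1625, 0.8644, 1.9244, 1.3995]

-0.0601 -0.0110 0.1625 0.8644 1.9244 1.3995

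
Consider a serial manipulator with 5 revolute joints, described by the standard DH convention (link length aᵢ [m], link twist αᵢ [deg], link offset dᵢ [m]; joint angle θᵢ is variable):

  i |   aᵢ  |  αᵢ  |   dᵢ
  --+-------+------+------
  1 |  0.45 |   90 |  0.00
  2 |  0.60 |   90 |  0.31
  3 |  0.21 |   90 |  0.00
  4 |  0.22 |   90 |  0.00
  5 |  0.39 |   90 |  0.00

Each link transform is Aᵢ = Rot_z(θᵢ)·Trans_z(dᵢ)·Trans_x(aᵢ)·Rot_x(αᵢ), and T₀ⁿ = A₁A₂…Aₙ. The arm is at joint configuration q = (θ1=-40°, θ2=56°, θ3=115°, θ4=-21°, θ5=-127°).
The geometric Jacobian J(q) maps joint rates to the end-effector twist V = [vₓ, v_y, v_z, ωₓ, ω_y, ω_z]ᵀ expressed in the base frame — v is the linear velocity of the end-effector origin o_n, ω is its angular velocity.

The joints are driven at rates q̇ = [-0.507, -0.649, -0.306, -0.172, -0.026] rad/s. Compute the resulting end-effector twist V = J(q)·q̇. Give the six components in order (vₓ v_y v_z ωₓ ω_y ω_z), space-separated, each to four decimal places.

-0.2906 -0.2852 -0.0723 0.2111 0.7540 -0.4820

o_n = [0.2196, -0.6494, 0.1917]
J₁: ẑ×o_n = [0.6494, 0.2196, -0.0000], ω = ẑ
J2: z=[-0.6428, -0.7660, 0.0000] o=[0.3447, -0.2893, 0.0000] → [-0.1468, 0.1232, 0.1356, -0.6428, -0.7660, 0.0000]
J3: z=[0.6351, -0.5329, -0.5592] o=[0.4025, -0.7424, 0.4974] → [0.2150, 0.2964, -0.0383, 0.6351, -0.5329, -0.5592]
J4: z=[0.1166, -0.6495, 0.7514] o=[0.2421, -0.8563, 0.4238] → [-0.0047, 0.0102, 0.0095, 0.1166, -0.6495, 0.7514]
J5: z=[-0.3192, 0.6919, 0.6476] o=[0.0352, -0.9257, 0.3960] → [-0.3203, 0.0542, -0.2158, -0.3192, 0.6919, 0.6476]
V = J·q̇ = [-0.2906, -0.2852, -0.0723, 0.2111, 0.7540, -0.4820]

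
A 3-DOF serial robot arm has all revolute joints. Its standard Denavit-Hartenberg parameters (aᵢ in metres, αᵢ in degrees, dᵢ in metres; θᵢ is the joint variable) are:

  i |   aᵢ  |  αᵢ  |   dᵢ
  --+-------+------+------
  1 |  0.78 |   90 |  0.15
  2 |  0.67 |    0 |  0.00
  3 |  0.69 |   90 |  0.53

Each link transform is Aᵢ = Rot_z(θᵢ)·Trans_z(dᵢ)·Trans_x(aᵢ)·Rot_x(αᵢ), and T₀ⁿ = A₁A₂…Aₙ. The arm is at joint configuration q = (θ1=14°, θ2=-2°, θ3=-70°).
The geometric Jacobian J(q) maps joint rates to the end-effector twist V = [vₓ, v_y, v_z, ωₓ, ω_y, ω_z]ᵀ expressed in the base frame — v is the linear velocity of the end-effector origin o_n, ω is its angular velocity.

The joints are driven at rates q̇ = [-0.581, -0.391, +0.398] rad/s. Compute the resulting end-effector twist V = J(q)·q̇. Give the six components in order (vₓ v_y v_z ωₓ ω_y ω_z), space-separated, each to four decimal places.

o_n = [1.7416, -0.1120, -0.5296]
J₁: ẑ×o_n = [0.1120, 1.7416, -0.0000], ω = ẑ
J2: z=[0.2419, -0.9703, 0.0000] o=[0.7568, 0.1887, 0.1500] → [0.6594, 0.1644, 0.8828, 0.2419, -0.9703, 0.0000]
J3: z=[0.2419, -0.9703, 0.0000] o=[1.4065, 0.3507, 0.1266] → [0.6367, 0.1588, 0.2132, 0.2419, -0.9703, 0.0000]
V = J·q̇ = [-0.0695, -1.0130, -0.2603, 0.0017, -0.0068, -0.5810]

-0.0695 -1.0130 -0.2603 0.0017 -0.0068 -0.5810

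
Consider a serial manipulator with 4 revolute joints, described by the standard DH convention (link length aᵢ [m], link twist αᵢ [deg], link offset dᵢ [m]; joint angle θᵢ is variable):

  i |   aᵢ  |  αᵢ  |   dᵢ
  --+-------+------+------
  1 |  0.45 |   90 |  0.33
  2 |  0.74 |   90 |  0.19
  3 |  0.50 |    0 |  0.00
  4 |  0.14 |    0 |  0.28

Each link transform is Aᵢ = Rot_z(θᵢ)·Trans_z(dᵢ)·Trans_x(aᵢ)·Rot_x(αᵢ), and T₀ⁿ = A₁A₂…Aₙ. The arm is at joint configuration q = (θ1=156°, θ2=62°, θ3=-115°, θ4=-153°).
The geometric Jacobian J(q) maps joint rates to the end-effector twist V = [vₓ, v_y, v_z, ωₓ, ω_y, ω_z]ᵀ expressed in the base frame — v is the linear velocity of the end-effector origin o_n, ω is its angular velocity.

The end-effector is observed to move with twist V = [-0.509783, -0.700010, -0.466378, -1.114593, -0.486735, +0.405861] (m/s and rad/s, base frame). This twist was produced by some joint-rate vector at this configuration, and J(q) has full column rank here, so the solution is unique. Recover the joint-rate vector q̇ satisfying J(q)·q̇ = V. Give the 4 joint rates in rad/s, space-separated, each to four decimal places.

0.8420 -0.8980 0.2280 0.7010

o_n = [-0.9117, 0.2710, 0.6610]
J₁: ẑ×o_n = [-0.2710, -0.9117, 0.0000], ω = ẑ
J2: z=[0.4067, 0.9135, 0.0000] o=[-0.4111, 0.1830, 0.3300] → [0.3024, -0.1346, 0.4931, 0.4067, 0.9135, 0.0000]
J3: z=[-0.8066, 0.3591, -0.4695] o=[-0.6512, 0.4979, 0.9834] → [-0.2223, -0.1377, 0.2766, -0.8066, 0.3591, -0.4695]
J4: z=[-0.8066, 0.3591, -0.4695] o=[-0.7449, 0.0436, 0.7968] → [0.0580, -0.0312, -0.1235, -0.8066, 0.3591, -0.4695]
q̇ = J⁺·V = [0.8420, -0.8980, 0.2280, 0.7010]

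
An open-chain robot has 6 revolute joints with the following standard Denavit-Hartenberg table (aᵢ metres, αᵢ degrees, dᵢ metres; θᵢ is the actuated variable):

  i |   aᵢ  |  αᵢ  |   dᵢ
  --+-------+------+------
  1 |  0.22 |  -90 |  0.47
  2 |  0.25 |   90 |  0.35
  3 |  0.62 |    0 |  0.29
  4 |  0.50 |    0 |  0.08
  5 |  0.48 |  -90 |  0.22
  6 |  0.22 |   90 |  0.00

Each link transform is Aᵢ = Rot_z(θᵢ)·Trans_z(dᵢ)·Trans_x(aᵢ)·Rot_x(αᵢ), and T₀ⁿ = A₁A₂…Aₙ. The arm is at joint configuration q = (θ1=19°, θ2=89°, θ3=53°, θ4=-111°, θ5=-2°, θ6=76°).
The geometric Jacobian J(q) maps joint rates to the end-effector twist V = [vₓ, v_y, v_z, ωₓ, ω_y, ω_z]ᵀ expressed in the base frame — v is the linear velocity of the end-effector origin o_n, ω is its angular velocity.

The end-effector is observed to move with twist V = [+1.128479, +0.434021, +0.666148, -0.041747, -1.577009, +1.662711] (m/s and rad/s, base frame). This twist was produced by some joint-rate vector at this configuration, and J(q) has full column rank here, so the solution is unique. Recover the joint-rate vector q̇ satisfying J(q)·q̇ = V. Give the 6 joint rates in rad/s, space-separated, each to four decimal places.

0.8140 -0.9820 -0.0720 -0.3260 -0.1400 -0.9910

o_n = [0.5963, 0.1623, -0.6779]
J₁: ẑ×o_n = [-0.1623, 0.5963, 0.0000], ω = ẑ
J2: z=[-0.3256, 0.9455, 0.0000] o=[0.2080, 0.0716, 0.4700] → [-1.0854, -0.3737, -0.3966, -0.3256, 0.9455, 0.0000]
J3: z=[0.9454, 0.3255, 0.0175] o=[0.0982, 0.4040, 0.2200] → [-0.2881, 0.8576, -0.3906, 0.9454, 0.3255, 0.0175]
J4: z=[0.9454, 0.3255, 0.0175] o=[0.2173, 0.9687, -0.1480] → [-0.1584, 0.5076, -0.8857, 0.9454, 0.3255, 0.0175]
J5: z=[0.9454, 0.3255, 0.0175] o=[0.4354, 0.5953, -0.4115] → [-0.0792, 0.2547, -0.4617, 0.9454, 0.3255, 0.0175]
J6: z=[-0.1485, 0.4777, -0.8659] o=[0.7826, 0.2752, -0.6476] → [-0.1123, 0.1569, 0.1058, -0.1485, 0.4777, -0.8659]
q̇ = J⁺·V = [0.8140, -0.9820, -0.0720, -0.3260, -0.1400, -0.9910]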